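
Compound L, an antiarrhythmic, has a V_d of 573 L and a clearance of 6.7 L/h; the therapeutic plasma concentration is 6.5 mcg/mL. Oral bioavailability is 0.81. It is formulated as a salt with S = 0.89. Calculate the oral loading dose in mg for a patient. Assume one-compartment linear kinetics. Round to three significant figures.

LD = Vd × C / F / S = 573.0 × 6.500 / 0.81 / 0.89 = 5166 mg

5170 mg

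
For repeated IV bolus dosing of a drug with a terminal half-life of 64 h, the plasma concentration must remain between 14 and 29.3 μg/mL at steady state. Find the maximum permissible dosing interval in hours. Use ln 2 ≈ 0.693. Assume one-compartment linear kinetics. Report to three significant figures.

k = 0.693 / t½ = 0.693 / 64 = 0.01083 h⁻¹
Between IV bolus doses, concentration decays as C = C₀·e^(−kτ), so C_peak/C_trough = e^(kτ).
τ_max = ln(C_peak/C_trough) / k = ln(29.3/14) / 0.01083 = 0.7385 / 0.01083 = 68.19 h

68.2 h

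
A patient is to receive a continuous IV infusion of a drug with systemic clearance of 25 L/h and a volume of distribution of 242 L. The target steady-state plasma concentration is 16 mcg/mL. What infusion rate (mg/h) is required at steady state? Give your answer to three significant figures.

400 mg/h

Rate = CL × Css = 25.00 × 16 = 400.0 mg/h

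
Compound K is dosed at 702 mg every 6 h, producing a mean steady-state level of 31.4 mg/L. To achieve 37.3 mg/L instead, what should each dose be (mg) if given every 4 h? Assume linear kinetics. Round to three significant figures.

For first-order elimination, Css ∝ F·D/(CL·τ); F and CL are unchanged, so Css ∝ D/τ.
D₂ = D₁ × (Css,target / Css,current) × (τ₂/τ₁) = 702 × (37.3/31.4) × (4/6) = 555.9 mg

556 mg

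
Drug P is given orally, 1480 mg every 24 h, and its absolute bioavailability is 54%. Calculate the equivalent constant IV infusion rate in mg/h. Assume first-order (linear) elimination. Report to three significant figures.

Equivalent systemic input: infusion rate = F·D/τ.
Rate = 0.54 × 1480 / 24 = 33.30 mg/h

33.3 mg/h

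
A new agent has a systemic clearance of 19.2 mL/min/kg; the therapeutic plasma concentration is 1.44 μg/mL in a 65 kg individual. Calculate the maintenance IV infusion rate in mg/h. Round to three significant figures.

CL = 19.2 mL/min/kg × 65 kg = 1248 mL/min = 1248 × 60/1000 = 74.88 L/h
Rate = CL × Css = 74.88 × 1.44 = 107.8 mg/h

108 mg/h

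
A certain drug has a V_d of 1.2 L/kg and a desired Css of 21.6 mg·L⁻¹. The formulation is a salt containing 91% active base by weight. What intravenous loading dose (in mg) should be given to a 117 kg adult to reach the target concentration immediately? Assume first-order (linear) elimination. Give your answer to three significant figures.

Vd(total) = 117 kg × 1.2 L/kg = 140.4 L
LD = Vd × C / S = 140.4 × 21.60 / 0.91 = 3333 mg

3330 mg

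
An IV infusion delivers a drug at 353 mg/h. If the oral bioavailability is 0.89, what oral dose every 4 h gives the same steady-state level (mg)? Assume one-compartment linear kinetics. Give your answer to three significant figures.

To maintain the same Css, the systemic dosing rate must be unchanged: F·D/τ = infusion rate.
D = rate × τ / F = 353 × 4 / 0.89 = 1587 mg

1590 mg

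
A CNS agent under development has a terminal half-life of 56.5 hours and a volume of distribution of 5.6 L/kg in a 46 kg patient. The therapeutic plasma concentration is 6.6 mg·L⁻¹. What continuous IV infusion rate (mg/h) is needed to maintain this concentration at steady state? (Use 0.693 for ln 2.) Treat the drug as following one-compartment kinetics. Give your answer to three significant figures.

Total Vd = 5.6 × 46 = 257.6 L
CL = ln 2 · Vd / t½ = 0.693 × 257.6 / 56.5 = 3.160 L/h
Infusion rate = CL × Css = 3.160 × 6.6 = 20.86 mg/h

20.9 mg/h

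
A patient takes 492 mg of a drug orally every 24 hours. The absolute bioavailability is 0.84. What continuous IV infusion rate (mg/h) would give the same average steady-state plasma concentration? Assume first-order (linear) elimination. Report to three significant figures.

Equivalent systemic input: infusion rate = F·D/τ.
Rate = 0.84 × 492 / 24 = 17.22 mg/h

17.2 mg/h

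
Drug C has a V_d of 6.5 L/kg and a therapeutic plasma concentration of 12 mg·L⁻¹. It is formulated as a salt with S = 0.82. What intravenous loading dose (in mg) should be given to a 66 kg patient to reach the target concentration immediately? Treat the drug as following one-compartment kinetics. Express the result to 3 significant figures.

Vd(total) = 66 kg × 6.5 L/kg = 429.0 L
LD = Vd × C / S = 429.0 × 12.00 / 0.82 = 6278 mg

6280 mg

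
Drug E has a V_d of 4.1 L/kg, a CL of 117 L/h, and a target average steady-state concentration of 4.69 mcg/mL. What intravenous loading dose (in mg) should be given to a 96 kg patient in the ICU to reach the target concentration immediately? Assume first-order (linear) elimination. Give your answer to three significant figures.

Total Vd = 4.1 × 96 = 393.6 L
LD is governed by Vd — clearance does not enter the loading-dose calculation.
LD = Vd × C = 393.6 × 4.690 = 1846 mg

1850 mg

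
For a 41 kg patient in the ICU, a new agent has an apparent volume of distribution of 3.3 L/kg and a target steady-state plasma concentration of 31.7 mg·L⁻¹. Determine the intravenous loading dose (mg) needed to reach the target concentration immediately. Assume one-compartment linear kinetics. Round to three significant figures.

4290 mg

Vd(total) = 41 kg × 3.3 L/kg = 135.3 L
The loading dose fills Vd to the target concentration.
LD = Vd × C = 135.3 × 31.70 = 4289 mg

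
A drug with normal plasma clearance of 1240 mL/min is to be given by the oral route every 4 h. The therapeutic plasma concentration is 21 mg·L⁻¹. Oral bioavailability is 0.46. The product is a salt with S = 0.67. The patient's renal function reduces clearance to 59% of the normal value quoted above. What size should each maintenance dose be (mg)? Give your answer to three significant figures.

CL = 1240 mL/min × 60/1000 = 74.40 L/h
Patient clearance = 0.59 × 74.40 = 43.90 L/h
D = CL × Css × τ / F / S = 43.90 × 21 × 4 / 0.46 / 0.67 = 11960 mg

12000 mg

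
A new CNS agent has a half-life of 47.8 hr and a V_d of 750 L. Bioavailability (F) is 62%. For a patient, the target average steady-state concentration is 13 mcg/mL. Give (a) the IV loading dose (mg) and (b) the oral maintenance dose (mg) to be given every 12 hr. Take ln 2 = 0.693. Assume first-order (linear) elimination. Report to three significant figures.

LD = Vd × C = 750.0 × 13 = 9750 mg
CL = 0.693 × Vd / t½ = 0.693 × 750.0 / 47.8 = 10.87 L/h
D = CL × Css × τ / F = 10.87 × 13 × 12 / 0.62 = 2735 mg

(a) 9750 mg; (b) 2740 mg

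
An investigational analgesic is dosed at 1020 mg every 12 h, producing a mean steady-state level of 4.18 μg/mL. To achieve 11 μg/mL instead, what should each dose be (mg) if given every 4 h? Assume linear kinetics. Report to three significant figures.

For first-order elimination, Css ∝ F·D/(CL·τ); F and CL are unchanged, so Css ∝ D/τ.
D₂ = D₁ × (Css,target / Css,current) × (τ₂/τ₁) = 1020 × (11/4.18) × (4/12) = 894.7 mg

895 mg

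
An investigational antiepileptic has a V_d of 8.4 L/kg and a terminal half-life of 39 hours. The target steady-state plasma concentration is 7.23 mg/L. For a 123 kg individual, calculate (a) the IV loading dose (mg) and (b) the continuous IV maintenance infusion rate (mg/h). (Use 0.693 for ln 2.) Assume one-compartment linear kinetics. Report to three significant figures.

Vd(total) = 123 kg × 8.4 L/kg = 1033 L
LD = Vd × C = 1033 × 7.23 = 7469 mg
CL = 0.693 × Vd / t½ = 0.693 × 1033 / 39 = 18.36 L/h
Infusion rate = CL × Css = 18.36 × 7.23 = 132.7 mg/h

(a) 7470 mg; (b) 133 mg/h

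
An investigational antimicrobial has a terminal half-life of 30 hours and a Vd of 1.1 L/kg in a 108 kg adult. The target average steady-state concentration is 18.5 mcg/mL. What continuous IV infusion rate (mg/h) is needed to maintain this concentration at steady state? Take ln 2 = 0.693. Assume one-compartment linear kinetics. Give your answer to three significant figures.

50.8 mg/h

Vd = 1.1 L/kg × 108 kg = 118.8 L
CL = 0.693 × Vd / t½ = 0.693 × 118.8 / 30 = 2.744 L/h
Infusion rate = CL × Css = 2.744 × 18.5 = 50.76 mg/h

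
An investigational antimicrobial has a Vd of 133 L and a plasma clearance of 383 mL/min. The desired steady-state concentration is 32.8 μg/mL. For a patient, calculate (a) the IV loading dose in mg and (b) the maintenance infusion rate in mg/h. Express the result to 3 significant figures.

(a) 4360 mg; (b) 754 mg/h

LD = Vd · C_target = 133.0 × 32.8 = 4362 mg
Convert clearance: 383 mL/min × 60 min/h ÷ 1000 mL/L = 22.98 L/h
Infusion rate = 22.98 L/h × 32.8 mg/L = 753.7 mg/h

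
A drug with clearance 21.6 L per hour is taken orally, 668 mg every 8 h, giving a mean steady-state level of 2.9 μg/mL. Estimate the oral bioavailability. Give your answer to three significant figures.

0.750

F·D/τ = CL·Css at steady state → F = CL·Css·τ / D.
F = 21.6 × 2.9 × 8 / 668 = 0.750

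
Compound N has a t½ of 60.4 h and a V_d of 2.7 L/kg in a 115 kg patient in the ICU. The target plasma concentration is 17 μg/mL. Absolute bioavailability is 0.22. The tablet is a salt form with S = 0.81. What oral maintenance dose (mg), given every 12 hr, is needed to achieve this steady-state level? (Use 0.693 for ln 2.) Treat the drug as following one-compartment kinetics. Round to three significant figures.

Vd = 2.7 L/kg × 115 kg = 310.5 L
CL = ln 2 · Vd / t½ = 0.693 × 310.5 / 60.4 = 3.563 L/h
D = CL × Css × τ / F / S = 3.563 × 17 × 12 / 0.22 / 0.81 = 4079 mg

4080 mg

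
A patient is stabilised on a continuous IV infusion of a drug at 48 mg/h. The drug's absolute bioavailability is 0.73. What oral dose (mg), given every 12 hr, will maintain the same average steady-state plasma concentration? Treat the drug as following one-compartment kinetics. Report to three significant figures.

789 mg

To maintain the same Css, the systemic dosing rate must be unchanged: F·D/τ = infusion rate.
D = rate × τ / F = 48 × 12 / 0.73 = 789.0 mg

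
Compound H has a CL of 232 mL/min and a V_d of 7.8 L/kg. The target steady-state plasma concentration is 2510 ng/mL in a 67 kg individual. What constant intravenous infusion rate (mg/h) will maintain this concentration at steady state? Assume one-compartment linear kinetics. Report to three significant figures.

Convert clearance: 232 mL/min × 60 min/h ÷ 1000 mL/L = 13.92 L/h
C = 2510 ng/mL = 2.510 mg/L
At steady state, infusion rate equals elimination rate: rate in = CL × Css.
R₀ = 13.92 × 2.51 = 34.94 mg/h

34.9 mg/h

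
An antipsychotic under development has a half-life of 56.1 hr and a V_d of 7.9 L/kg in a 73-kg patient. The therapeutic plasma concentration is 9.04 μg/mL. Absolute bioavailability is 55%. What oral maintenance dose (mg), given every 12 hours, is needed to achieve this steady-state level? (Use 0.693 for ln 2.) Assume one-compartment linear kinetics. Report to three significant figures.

Vd = 7.9 L/kg × 73 kg = 576.7 L
CL = ln 2 · Vd / t½ = 0.693 × 576.7 / 56.1 = 7.124 L/h
D = CL × Css × τ / F = 7.124 × 9.04 × 12 / 0.55 = 1405 mg

1410 mg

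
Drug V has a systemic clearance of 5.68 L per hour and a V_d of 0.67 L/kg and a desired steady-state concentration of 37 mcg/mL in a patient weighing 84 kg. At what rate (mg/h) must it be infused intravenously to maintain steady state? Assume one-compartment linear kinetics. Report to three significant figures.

210 mg/h

At steady state, infusion rate equals elimination rate: rate in = CL × Css.
Rate = CL × Css = 5.680 × 37 = 210.2 mg/h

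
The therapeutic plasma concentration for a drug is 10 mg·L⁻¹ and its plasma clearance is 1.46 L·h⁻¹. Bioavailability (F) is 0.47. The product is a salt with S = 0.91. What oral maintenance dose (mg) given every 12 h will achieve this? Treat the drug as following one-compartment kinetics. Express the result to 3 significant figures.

At steady state, dose per interval replaces the amount cleared in that interval: F·S·D/τ = CL·Css.
D = CL × Css × τ / F / S = 1.460 × 10 × 12 / 0.47 / 0.91 = 409.6 mg

410 mg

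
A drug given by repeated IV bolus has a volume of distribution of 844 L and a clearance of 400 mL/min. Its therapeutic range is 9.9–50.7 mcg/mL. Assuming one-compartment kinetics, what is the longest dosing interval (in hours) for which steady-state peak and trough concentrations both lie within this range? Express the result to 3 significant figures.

57.4 h

CL = 400 mL/min = 400 × 0.06 = 24.00 L/h
k = CL / Vd = 24.00 / 844.0 = 0.02844 h⁻¹
Between IV bolus doses, concentration decays as C = C₀·e^(−kτ), so C_peak/C_trough = e^(kτ).
τ_max = ln(C_peak/C_trough) / k = ln(50.7/9.9) / 0.02844 = 1.633 / 0.02844 = 57.42 h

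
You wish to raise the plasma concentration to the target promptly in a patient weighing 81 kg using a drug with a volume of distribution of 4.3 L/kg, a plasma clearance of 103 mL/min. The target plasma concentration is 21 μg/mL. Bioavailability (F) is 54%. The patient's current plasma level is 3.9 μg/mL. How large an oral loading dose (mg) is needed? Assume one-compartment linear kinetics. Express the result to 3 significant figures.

11000 mg

Total Vd = 4.3 × 81 = 348.3 L
LD is governed by Vd — clearance does not enter the loading-dose calculation.
Concentration deficit ΔC = 21 − 3.9 = 17.10 mg/L
LD = Vd × ΔC / F = 348.3 × 17.10 / 0.54 = 11030 mg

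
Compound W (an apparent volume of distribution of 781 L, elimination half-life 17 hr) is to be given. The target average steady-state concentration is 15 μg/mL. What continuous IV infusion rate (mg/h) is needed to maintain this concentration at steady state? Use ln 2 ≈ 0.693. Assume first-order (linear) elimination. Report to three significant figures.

478 mg/h

CL = 0.693 × Vd / t½ = 0.693 × 781.0 / 17 = 31.84 L/h
Infusion rate = CL × Css = 31.84 × 15 = 477.6 mg/h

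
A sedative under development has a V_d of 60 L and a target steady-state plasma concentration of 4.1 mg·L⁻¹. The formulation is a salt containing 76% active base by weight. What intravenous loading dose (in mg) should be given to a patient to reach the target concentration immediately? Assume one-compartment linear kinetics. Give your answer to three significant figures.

324 mg

LD = Vd × C / S = 60.00 × 4.100 / 0.76 = 323.7 mg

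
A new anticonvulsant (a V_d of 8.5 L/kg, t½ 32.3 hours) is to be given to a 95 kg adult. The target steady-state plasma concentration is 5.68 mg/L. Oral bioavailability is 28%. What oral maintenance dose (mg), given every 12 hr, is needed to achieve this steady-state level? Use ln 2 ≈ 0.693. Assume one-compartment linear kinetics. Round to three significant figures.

4220 mg

Vd = 8.5 L/kg × 95 kg = 807.5 L
k = 0.693/32.3 = 0.02146 h⁻¹, so CL = k·Vd = 0.02146 × 807.5 = 17.33 L/h
D = CL × Css × τ / F = 17.33 × 5.68 × 12 / 0.28 = 4219 mg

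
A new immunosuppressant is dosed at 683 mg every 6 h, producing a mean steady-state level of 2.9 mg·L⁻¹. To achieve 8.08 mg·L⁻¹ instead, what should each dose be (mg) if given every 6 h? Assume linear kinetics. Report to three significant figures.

With linear kinetics, Css is proportional to dose rate (D/τ) at fixed clearance.
D₂ = D₁ × (Css,target / Css,current) = 683 × 8.08/2.9 = 1903 mg

1900 mg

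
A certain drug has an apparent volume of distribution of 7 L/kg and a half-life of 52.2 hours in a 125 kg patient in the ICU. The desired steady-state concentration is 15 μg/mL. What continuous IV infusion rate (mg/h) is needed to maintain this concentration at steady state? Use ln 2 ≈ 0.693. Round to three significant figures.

Vd(total) = 125 kg × 7 L/kg = 875.0 L
k = 0.693/52.2 = 0.01328 h⁻¹, so CL = k·Vd = 0.01328 × 875.0 = 11.62 L/h
Infusion rate = CL × Css = 11.62 × 15 = 174.3 mg/h

174 mg/h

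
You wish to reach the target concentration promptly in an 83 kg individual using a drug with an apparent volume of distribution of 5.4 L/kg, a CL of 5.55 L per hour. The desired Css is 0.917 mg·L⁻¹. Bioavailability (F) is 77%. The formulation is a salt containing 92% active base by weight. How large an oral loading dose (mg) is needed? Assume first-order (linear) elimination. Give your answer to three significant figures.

580 mg

Total Vd = 5.4 × 83 = 448.2 L
The loading dose fills Vd to the target concentration.
LD = Vd × C / F / S = 448.2 × 0.9170 / 0.77 / 0.92 = 580.2 mg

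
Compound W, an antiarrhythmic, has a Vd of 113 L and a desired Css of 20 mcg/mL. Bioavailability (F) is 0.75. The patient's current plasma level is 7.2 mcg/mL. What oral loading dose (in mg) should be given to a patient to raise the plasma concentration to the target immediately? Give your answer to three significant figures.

1930 mg

Concentration deficit ΔC = 20 − 7.2 = 12.80 mg/L
LD = Vd × ΔC / F = 113.0 × 12.80 / 0.75 = 1929 mg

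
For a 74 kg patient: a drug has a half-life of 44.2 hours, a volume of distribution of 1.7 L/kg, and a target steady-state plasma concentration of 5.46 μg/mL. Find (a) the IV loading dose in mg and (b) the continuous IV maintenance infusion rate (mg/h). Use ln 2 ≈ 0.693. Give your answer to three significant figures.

Vd = 1.7 L/kg × 74 kg = 125.8 L
LD = Vd × C = 125.8 × 5.46 = 686.9 mg
CL = 0.693 × Vd / t½ = 0.693 × 125.8 / 44.2 = 1.972 L/h
Infusion rate = CL × Css = 1.972 × 5.46 = 10.77 mg/h

(a) 687 mg; (b) 10.8 mg/h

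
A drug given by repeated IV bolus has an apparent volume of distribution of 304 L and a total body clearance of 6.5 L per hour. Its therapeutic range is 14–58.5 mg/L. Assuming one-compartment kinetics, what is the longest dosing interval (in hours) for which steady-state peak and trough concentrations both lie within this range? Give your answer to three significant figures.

66.9 h

k = CL / Vd = 6.500 / 304.0 = 0.02138 h⁻¹
Between IV bolus doses, concentration decays as C = C₀·e^(−kτ), so C_peak/C_trough = e^(kτ).
τ_max = ln(C_peak/C_trough) / k = ln(58.5/14) / 0.02138 = 1.430 / 0.02138 = 66.88 h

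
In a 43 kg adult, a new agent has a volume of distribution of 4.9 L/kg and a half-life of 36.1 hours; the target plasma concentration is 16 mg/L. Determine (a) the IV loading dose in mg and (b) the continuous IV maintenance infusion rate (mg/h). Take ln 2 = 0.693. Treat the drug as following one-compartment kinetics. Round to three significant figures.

(a) 3370 mg; (b) 64.7 mg/h

Total Vd = 4.9 × 43 = 210.7 L
LD = Vd × C = 210.7 × 16 = 3371 mg
CL = 0.693 × Vd / t½ = 0.693 × 210.7 / 36.1 = 4.045 L/h
Infusion rate = CL × Css = 4.045 × 16 = 64.72 mg/h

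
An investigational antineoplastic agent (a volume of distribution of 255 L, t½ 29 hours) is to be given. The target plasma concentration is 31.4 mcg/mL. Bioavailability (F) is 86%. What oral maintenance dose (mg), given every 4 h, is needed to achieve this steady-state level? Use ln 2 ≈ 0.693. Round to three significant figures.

890 mg

k = 0.693/29 = 0.02390 h⁻¹, so CL = k·Vd = 0.02390 × 255.0 = 6.095 L/h
D = CL × Css × τ / F = 6.095 × 31.4 × 4 / 0.86 = 890.2 mg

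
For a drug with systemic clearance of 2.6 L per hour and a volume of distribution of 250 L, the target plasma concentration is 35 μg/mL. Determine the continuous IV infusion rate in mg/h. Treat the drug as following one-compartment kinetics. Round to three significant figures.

Rate = CL × Css = 2.600 × 35 = 91.00 mg/h

91.0 mg/h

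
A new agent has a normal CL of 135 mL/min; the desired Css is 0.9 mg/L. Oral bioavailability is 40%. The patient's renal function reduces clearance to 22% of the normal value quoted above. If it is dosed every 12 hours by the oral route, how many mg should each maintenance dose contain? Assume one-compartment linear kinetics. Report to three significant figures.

48.1 mg

Convert clearance: 135 mL/min × 60 min/h ÷ 1000 mL/L = 8.100 L/h
Patient clearance = 0.22 × 8.100 = 1.782 L/h
D = CL × Css × τ / F = 1.782 × 0.9 × 12 / 0.4 = 48.11 mg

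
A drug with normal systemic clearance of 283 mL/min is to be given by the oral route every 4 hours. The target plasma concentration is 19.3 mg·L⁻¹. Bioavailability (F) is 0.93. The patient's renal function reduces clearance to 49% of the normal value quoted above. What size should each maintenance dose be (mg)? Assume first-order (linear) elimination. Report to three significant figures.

691 mg

CL = 283 mL/min = 283 × 0.06 = 16.98 L/h
Patient clearance = 0.49 × 16.98 = 8.320 L/h
D = CL × Css × τ / F = 8.320 × 19.3 × 4 / 0.93 = 690.6 mg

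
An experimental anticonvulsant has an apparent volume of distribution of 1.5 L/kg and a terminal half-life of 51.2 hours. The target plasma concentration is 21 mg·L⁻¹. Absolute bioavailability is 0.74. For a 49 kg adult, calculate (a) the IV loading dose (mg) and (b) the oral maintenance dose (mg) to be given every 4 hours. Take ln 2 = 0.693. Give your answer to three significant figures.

(a) 1540 mg; (b) 113 mg

Vd = 1.5 L/kg × 49 kg = 73.50 L
LD = Vd × C = 73.50 × 21 = 1544 mg
CL = 0.693 × Vd / t½ = 0.693 × 73.50 / 51.2 = 0.9948 L/h
D = CL × Css × τ / F = 0.9948 × 21 × 4 / 0.74 = 112.9 mg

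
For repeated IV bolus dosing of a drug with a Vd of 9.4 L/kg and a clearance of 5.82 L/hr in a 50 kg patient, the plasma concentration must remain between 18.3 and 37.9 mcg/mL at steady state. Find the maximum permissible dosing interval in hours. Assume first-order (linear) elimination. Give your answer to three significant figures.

58.8 h

Vd = 9.4 L/kg × 50 kg = 470.0 L
k = CL / Vd = 5.820 / 470.0 = 0.01238 h⁻¹
Between IV bolus doses, concentration decays as C = C₀·e^(−kτ), so C_peak/C_trough = e^(kτ).
τ_max = ln(C_peak/C_trough) / k = ln(37.9/18.3) / 0.01238 = 0.7281 / 0.01238 = 58.81 h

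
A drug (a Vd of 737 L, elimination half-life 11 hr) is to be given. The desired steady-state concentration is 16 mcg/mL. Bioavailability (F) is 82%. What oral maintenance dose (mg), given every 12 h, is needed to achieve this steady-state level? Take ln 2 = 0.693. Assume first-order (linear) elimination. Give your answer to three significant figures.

CL = 0.693 × Vd / t½ = 0.693 × 737.0 / 11 = 46.43 L/h
D = CL × Css × τ / F = 46.43 × 16 × 12 / 0.82 = 10870 mg

10900 mg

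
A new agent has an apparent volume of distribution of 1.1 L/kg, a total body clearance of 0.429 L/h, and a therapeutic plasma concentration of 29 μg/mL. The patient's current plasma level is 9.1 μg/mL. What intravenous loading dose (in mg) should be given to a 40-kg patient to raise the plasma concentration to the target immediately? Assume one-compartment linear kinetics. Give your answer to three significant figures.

876 mg

Total Vd = 1.1 × 40 = 44.00 L
Concentration deficit ΔC = 29 − 9.1 = 19.90 mg/L
LD = Vd × ΔC = 44.00 × 19.90 = 875.6 mg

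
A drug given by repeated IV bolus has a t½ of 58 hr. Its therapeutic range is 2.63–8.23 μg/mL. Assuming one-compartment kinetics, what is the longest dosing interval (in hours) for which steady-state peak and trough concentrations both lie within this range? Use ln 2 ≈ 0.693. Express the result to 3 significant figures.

95.5 h

k = 0.693 / t½ = 0.693 / 58 = 0.01195 h⁻¹
Between IV bolus doses, concentration decays as C = C₀·e^(−kτ), so C_peak/C_trough = e^(kτ).
τ_max = ln(C_peak/C_trough) / k = ln(8.23/2.63) / 0.01195 = 1.141 / 0.01195 = 95.48 h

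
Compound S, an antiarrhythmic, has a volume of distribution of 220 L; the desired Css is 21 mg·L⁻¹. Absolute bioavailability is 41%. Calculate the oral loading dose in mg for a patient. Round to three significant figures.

The loading dose fills Vd to the target concentration.
LD = Vd × C / F = 220.0 × 21.00 / 0.41 = 11270 mg

11300 mg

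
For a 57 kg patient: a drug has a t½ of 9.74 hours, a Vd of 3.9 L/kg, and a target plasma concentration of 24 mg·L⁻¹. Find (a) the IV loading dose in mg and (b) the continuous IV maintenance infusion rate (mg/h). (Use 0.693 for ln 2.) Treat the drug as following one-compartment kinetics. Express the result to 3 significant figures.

Vd(total) = 57 kg × 3.9 L/kg = 222.3 L
LD = Vd × C = 222.3 × 24 = 5335 mg
CL = 0.693 × Vd / t½ = 0.693 × 222.3 / 9.74 = 15.82 L/h
Infusion rate = CL × Css = 15.82 × 24 = 379.7 mg/h

(a) 5340 mg; (b) 380 mg/h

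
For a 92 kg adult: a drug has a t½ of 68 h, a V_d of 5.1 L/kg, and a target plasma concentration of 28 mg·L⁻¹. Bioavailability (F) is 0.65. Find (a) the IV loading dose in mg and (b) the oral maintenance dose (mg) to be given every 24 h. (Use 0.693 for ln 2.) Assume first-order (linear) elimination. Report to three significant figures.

(a) 13100 mg; (b) 4940 mg

Vd(total) = 92 kg × 5.1 L/kg = 469.2 L
LD = Vd × C = 469.2 × 28 = 13140 mg
CL = 0.693 × Vd / t½ = 0.693 × 469.2 / 68 = 4.782 L/h
D = CL × Css × τ / F = 4.782 × 28 × 24 / 0.65 = 4944 mg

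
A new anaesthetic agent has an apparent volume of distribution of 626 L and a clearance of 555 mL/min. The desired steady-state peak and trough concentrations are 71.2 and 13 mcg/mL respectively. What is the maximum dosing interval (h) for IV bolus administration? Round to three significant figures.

32.0 h

CL = 555 mL/min = 555 × 0.06 = 33.30 L/h
k = CL / Vd = 33.30 / 626.0 = 0.05319 h⁻¹
Between IV bolus doses, concentration decays as C = C₀·e^(−kτ), so C_peak/C_trough = e^(kτ).
τ_max = ln(C_peak/C_trough) / k = ln(71.2/13) / 0.05319 = 1.701 / 0.05319 = 31.98 h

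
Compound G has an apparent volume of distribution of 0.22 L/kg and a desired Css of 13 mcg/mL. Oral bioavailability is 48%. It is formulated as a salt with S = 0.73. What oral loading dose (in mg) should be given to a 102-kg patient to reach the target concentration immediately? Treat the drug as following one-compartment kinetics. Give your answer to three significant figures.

Vd(total) = 102 kg × 0.22 L/kg = 22.44 L
LD = Vd × C / F / S = 22.44 × 13.00 / 0.48 / 0.73 = 832.5 mg

833 mg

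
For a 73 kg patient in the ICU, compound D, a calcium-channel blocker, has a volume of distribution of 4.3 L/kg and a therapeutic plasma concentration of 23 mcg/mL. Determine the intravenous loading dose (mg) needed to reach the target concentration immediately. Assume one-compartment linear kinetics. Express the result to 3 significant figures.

7220 mg

Vd(total) = 73 kg × 4.3 L/kg = 313.9 L
LD = Vd × C = 313.9 × 23.00 = 7220 mg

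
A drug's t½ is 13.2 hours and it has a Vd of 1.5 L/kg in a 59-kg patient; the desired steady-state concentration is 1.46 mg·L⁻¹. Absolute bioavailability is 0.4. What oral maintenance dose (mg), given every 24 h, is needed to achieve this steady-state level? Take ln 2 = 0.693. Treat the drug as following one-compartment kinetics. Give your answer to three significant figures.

407 mg

Vd = 1.5 L/kg × 59 kg = 88.50 L
CL = ln 2 · Vd / t½ = 0.693 × 88.50 / 13.2 = 4.646 L/h
D = CL × Css × τ / F = 4.646 × 1.46 × 24 / 0.4 = 407.0 mg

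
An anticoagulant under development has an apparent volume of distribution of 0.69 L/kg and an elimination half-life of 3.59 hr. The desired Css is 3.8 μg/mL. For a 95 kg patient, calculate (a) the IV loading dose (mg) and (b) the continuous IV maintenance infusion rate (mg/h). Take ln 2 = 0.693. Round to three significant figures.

(a) 249 mg; (b) 48.1 mg/h

Total Vd = 0.69 × 95 = 65.55 L
LD = Vd × C = 65.55 × 3.8 = 249.1 mg
CL = 0.693 × Vd / t½ = 0.693 × 65.55 / 3.59 = 12.65 L/h
Infusion rate = CL × Css = 12.65 × 3.8 = 48.07 mg/h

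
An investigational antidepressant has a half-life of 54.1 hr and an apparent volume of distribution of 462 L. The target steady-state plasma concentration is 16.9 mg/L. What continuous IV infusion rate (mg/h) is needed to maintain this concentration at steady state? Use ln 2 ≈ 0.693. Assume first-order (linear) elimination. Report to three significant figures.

CL = 0.693 × Vd / t½ = 0.693 × 462.0 / 54.1 = 5.918 L/h
Infusion rate = CL × Css = 5.918 × 16.9 = 100.0 mg/h

100 mg/h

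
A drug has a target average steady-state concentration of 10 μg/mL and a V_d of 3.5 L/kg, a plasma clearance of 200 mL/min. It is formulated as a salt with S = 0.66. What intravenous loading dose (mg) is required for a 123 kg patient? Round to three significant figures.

6520 mg

Total Vd = 3.5 × 123 = 430.5 L
LD is governed by Vd — clearance does not enter the loading-dose calculation.
LD = Vd × C / S = 430.5 × 10.00 / 0.66 = 6523 mg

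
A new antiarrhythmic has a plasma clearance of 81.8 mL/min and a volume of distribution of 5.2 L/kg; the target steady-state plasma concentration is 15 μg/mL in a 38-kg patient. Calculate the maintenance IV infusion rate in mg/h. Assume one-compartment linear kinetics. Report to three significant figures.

Convert clearance: 81.8 mL/min × 60 min/h ÷ 1000 mL/L = 4.908 L/h
R₀ = 4.908 × 15 = 73.62 mg/h

73.6 mg/h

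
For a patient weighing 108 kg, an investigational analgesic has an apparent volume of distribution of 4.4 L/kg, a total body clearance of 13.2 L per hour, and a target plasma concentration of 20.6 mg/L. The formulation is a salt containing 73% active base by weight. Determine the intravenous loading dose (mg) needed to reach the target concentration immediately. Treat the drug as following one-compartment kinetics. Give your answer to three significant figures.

Total Vd = 4.4 × 108 = 475.2 L
The loading dose fills Vd to the target concentration; clearance is irrelevant here.
LD = Vd × C / S = 475.2 × 20.60 / 0.73 = 13410 mg

13400 mg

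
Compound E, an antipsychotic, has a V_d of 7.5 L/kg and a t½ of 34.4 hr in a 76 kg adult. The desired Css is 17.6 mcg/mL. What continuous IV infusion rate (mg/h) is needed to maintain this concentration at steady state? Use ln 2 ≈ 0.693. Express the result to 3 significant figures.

202 mg/h

Vd = 7.5 L/kg × 76 kg = 570.0 L
k = 0.693/34.4 = 0.02015 h⁻¹, so CL = k·Vd = 0.02015 × 570.0 = 11.49 L/h
Infusion rate = CL × Css = 11.49 × 17.6 = 202.2 mg/h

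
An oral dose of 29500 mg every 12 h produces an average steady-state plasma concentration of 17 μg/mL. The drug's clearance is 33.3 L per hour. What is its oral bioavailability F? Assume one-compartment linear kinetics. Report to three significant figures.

F·D/τ = CL·Css at steady state → F = CL·Css·τ / D.
F = 33.3 × 17 × 12 / 29500 = 0.230

0.230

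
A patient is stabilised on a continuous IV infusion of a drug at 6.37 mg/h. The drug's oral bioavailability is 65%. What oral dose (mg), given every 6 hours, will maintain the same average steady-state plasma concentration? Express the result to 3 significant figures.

58.8 mg

To maintain the same Css, the systemic dosing rate must be unchanged: F·D/τ = infusion rate.
D = rate × τ / F = 6.37 × 6 / 0.65 = 58.80 mg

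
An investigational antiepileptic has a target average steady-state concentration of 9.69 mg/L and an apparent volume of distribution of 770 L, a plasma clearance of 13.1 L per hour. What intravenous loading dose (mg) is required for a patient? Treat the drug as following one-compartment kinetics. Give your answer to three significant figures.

7460 mg

LD = Vd × C = 770.0 × 9.690 = 7461 mg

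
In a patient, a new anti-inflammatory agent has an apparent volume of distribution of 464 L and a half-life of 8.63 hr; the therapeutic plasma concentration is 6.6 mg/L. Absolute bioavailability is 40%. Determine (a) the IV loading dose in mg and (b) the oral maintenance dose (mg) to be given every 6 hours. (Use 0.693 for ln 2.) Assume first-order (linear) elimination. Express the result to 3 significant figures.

(a) 3060 mg; (b) 3690 mg

LD = Vd × C = 464.0 × 6.6 = 3062 mg
CL = 0.693 × Vd / t½ = 0.693 × 464.0 / 8.63 = 37.26 L/h
D = CL × Css × τ / F = 37.26 × 6.6 × 6 / 0.4 = 3689 mg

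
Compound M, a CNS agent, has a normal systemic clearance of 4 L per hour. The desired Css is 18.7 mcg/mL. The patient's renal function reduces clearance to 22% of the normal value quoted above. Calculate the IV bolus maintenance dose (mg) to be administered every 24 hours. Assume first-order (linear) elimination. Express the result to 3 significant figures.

Patient clearance = 0.22 × 4.000 = 0.8800 L/h
At steady state, dose per interval replaces the amount cleared in that interval: D/τ = CL·Css.
D = CL × Css × τ = 0.8800 × 18.7 × 24 = 394.9 mg

395 mg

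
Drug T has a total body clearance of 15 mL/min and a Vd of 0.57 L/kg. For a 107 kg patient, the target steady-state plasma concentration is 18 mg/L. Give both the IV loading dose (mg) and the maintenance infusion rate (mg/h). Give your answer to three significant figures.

Total Vd = 0.57 × 107 = 60.99 L
Loading dose = Vd × C = 60.99 × 18 = 1098 mg
CL = 15 mL/min = 15 × 0.06 = 0.9000 L/h
Maintenance: replace elimination → rate = CL × Css = 0.9000 × 18 = 16.20 mg/h

(a) 1100 mg; (b) 16.2 mg/h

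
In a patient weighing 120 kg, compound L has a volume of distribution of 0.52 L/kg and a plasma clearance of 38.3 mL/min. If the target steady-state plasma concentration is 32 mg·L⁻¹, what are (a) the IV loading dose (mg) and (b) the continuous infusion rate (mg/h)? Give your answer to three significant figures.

(a) 2000 mg; (b) 73.5 mg/h

Vd = 0.52 L/kg × 120 kg = 62.40 L
Loading dose = Vd × C = 62.40 × 32 = 1997 mg
CL = 38.3 mL/min = 38.3 × 0.06 = 2.298 L/h
Infusion rate = 2.298 L/h × 32 mg/L = 73.54 mg/h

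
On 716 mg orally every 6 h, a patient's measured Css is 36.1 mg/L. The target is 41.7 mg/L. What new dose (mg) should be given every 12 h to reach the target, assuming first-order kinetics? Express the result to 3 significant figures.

1650 mg

For first-order elimination, Css ∝ F·D/(CL·τ); F and CL are unchanged, so Css ∝ D/τ.
D₂ = D₁ × (Css,target / Css,current) × (τ₂/τ₁) = 716 × (41.7/36.1) × (12/6) = 1654 mg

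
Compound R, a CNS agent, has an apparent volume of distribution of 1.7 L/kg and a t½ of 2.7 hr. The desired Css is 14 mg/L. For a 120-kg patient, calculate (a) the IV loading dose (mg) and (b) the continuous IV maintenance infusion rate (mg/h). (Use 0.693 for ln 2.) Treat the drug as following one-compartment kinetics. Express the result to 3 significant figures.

Vd(total) = 120 kg × 1.7 L/kg = 204.0 L
LD = Vd × C = 204.0 × 14 = 2856 mg
CL = 0.693 × Vd / t½ = 0.693 × 204.0 / 2.7 = 52.36 L/h
Infusion rate = CL × Css = 52.36 × 14 = 733.0 mg/h

(a) 2860 mg; (b) 733 mg/h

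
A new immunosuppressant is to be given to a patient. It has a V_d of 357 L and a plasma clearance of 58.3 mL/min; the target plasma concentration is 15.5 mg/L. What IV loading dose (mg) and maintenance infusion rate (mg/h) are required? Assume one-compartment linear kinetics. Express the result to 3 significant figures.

LD = Vd · C_target = 357.0 × 15.5 = 5534 mg
CL = 58.3 mL/min × 60/1000 = 3.498 L/h
Infusion rate = 3.498 L/h × 15.5 mg/L = 54.22 mg/h

(a) 5530 mg; (b) 54.2 mg/h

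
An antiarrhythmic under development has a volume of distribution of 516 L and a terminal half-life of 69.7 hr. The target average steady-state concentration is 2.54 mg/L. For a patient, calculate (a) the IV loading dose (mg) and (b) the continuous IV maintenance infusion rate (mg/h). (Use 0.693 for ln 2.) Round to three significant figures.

(a) 1310 mg; (b) 13.0 mg/h

LD = Vd × C = 516.0 × 2.54 = 1311 mg
CL = 0.693 × Vd / t½ = 0.693 × 516.0 / 69.7 = 5.130 L/h
Infusion rate = CL × Css = 5.130 × 2.54 = 13.03 mg/h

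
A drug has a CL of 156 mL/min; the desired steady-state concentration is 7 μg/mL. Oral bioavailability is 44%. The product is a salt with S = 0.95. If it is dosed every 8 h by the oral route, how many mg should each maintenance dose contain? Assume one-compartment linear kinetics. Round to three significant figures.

CL = 156 mL/min × 60/1000 = 9.360 L/h
D = CL × Css × τ / F / S = 9.360 × 7 × 8 / 0.44 / 0.95 = 1254 mg

1250 mg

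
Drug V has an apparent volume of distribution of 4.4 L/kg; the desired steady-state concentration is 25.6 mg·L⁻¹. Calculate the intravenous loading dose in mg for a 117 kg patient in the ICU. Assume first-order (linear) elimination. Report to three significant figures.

13200 mg

Vd(total) = 117 kg × 4.4 L/kg = 514.8 L
LD = Vd × C = 514.8 × 25.60 = 13180 mg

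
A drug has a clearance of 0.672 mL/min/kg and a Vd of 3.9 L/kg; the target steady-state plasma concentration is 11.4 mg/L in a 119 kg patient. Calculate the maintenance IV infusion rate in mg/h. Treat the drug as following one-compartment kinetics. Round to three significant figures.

54.7 mg/h

CL = 0.672 mL/min/kg × 119 kg = 79.97 mL/min = 79.97 × 60/1000 = 4.798 L/h
Rate = CL × Css = 4.798 × 11.4 = 54.70 mg/h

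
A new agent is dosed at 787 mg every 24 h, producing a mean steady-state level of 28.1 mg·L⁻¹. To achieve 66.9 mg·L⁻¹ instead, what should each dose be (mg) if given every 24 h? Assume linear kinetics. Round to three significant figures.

For first-order elimination, Css ∝ F·D/(CL·τ); F and CL are unchanged, so Css ∝ D/τ.
D₂ = D₁ × (Css,target / Css,current) = 787 × 66.9/28.1 = 1874 mg

1870 mg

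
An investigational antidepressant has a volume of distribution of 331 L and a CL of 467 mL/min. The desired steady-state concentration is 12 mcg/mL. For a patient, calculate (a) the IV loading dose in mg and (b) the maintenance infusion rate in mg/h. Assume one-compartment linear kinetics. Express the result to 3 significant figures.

LD = Vd · C_target = 331.0 × 12 = 3972 mg
CL = 467 mL/min = 467 × 0.06 = 28.02 L/h
Maintenance infusion rate = CL × Css = 28.02 × 12 = 336.2 mg/h

(a) 3970 mg; (b) 336 mg/h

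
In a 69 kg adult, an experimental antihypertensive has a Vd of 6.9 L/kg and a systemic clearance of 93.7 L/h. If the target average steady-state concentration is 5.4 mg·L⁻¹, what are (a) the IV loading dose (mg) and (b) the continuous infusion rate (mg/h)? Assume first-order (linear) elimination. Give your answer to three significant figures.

Total Vd = 6.9 × 69 = 476.1 L
Loading: fill Vd to C_target → 476.1 L × 5.4 mg/L = 2571 mg
Maintenance: replace elimination → rate = CL × Css = 93.70 × 5.4 = 506.0 mg/h

(a) 2570 mg; (b) 506 mg/h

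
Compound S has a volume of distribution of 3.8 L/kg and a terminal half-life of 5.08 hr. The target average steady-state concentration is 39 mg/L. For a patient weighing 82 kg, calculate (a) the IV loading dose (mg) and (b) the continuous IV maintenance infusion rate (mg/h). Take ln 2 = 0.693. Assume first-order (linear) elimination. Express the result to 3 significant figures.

Vd(total) = 82 kg × 3.8 L/kg = 311.6 L
LD = Vd × C = 311.6 × 39 = 12150 mg
CL = 0.693 × Vd / t½ = 0.693 × 311.6 / 5.08 = 42.51 L/h
Infusion rate = CL × Css = 42.51 × 39 = 1658 mg/h

(a) 12200 mg; (b) 1660 mg/h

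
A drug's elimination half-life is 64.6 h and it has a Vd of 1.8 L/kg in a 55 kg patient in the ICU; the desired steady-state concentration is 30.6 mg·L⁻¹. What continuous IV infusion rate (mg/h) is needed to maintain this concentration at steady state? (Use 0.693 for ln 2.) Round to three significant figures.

Total Vd = 1.8 × 55 = 99.00 L
CL = 0.693 × Vd / t½ = 0.693 × 99.00 / 64.6 = 1.062 L/h
Infusion rate = CL × Css = 1.062 × 30.6 = 32.50 mg/h

32.5 mg/h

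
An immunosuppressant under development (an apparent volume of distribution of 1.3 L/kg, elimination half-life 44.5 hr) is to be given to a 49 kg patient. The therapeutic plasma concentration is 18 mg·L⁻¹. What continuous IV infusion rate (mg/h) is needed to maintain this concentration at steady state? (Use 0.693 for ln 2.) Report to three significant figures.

Total Vd = 1.3 × 49 = 63.70 L
CL = 0.693 × Vd / t½ = 0.693 × 63.70 / 44.5 = 0.9920 L/h
Infusion rate = CL × Css = 0.9920 × 18 = 17.86 mg/h

17.9 mg/h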